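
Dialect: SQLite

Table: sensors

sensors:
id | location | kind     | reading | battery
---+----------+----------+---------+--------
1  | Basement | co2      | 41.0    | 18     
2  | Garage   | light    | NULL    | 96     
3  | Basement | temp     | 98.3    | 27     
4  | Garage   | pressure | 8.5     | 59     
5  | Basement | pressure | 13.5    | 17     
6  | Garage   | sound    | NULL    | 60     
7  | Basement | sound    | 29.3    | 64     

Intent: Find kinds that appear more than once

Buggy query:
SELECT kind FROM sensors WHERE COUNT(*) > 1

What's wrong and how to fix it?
Bug: WHERE can't reference COUNT(*); aggregates are computed after WHERE

Fix: GROUP BY kind, then filter groups with HAVING COUNT(*) > 1

Corrected query:
SELECT kind FROM sensors GROUP BY kind HAVING COUNT(*) > 1

Result:
kind    
--------
pressure
sound   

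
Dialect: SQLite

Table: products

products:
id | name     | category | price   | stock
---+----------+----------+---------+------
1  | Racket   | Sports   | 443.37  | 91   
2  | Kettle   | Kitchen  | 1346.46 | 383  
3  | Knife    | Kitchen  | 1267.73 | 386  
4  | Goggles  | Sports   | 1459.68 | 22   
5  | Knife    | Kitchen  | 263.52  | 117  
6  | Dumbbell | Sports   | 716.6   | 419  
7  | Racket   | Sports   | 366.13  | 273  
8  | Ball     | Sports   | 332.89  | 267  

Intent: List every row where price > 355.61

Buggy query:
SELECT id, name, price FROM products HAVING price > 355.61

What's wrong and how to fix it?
Bug: HAVING filters the output of aggregation, but this query has no GROUP BY and no aggregate functions, so SQLite rejects it (HAVING clause on a non-aggregate query); the condition here is per row

Fix: Replace HAVING with WHERE since the condition applies to individual rows

Corrected query:
SELECT id, name, price FROM products WHERE price > 355.61

Result:
id | name     | price  
---+----------+--------
1  | Racket   | 443.37 
2  | Kettle   | 1346.46
3  | Knife    | 1267.73
4  | Goggles  | 1459.68
6  | Dumbbell | 716.6  
7  | Racket   | 366.13 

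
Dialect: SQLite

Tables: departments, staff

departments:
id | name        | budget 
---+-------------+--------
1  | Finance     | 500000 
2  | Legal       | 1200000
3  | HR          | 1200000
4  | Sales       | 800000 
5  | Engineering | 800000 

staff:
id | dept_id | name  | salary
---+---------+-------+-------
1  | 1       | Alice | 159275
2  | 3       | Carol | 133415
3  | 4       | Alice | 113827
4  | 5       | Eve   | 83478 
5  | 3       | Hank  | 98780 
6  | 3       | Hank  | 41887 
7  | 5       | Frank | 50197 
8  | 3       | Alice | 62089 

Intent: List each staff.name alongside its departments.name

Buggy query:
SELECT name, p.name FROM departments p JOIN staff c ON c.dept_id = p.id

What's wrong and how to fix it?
Bug: Both tables have a 'name' column; the unqualified reference is ambiguous

Fix: Qualify the column with its table alias (c.name)

Corrected query:
SELECT c.name, p.name FROM departments p JOIN staff c ON c.dept_id = p.id

Result:
name  | name       
------+------------
Alice | Finance    
Carol | HR         
Alice | Sales      
Eve   | Engineering
Hank  | HR         
Hank  | HR         
Frank | Engineering
Alice | HR         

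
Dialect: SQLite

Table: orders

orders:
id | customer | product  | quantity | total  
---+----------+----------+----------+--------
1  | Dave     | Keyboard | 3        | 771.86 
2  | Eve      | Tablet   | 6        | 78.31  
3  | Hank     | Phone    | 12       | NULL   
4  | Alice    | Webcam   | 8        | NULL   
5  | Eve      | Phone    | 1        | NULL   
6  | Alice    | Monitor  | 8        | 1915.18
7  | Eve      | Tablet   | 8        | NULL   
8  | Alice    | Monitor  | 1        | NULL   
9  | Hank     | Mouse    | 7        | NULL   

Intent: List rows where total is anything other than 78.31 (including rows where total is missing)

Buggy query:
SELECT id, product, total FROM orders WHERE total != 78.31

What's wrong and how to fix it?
Bug: 'total != 78.31' is unknown when total is NULL, so NULL rows are silently excluded

Fix: Handle NULL separately with IS NULL alongside the inequality

Corrected query:
SELECT id, product, total FROM orders WHERE total != 78.31 OR total IS NULL

Result:
id | product  | total  
---+----------+--------
1  | Keyboard | 771.86 
3  | Phone    | NULL   
4  | Webcam   | NULL   
5  | Phone    | NULL   
6  | Monitor  | 1915.18
7  | Tablet   | NULL   
8  | Monitor  | NULL   
9  | Mouse    | NULL   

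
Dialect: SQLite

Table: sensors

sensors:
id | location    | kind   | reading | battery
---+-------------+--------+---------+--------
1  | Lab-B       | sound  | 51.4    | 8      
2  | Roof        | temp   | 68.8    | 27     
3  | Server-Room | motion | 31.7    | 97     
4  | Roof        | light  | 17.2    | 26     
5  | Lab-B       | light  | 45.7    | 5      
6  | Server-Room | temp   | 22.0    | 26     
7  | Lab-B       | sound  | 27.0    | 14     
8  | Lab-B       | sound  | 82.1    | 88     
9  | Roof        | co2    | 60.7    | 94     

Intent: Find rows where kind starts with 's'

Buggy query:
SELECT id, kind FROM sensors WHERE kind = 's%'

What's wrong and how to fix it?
Bug: '=' compares the literal string including the % character; pattern matching needs LIKE

Fix: Use LIKE for wildcard pattern matching

Corrected query:
SELECT id, kind FROM sensors WHERE kind LIKE 's%'

Result:
id | kind 
---+------
1  | sound
7  | sound
8  | sound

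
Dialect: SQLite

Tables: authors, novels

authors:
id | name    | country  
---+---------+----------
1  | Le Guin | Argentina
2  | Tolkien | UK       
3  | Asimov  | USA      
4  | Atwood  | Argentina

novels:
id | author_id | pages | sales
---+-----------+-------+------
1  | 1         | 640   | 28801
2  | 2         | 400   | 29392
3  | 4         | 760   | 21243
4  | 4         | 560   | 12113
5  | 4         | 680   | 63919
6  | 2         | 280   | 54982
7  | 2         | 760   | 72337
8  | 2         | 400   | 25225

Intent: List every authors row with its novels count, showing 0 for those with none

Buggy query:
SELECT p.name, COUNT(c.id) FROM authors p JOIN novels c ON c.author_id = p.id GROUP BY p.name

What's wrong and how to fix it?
Bug: INNER JOIN drops authors rows that have no matching novels rows

Fix: Switch to LEFT JOIN to retain unmatched parent rows

Corrected query:
SELECT p.name, COUNT(c.id) FROM authors p LEFT JOIN novels c ON c.author_id = p.id GROUP BY p.name

Result:
name    | COUNT(c.id)
--------+------------
Asimov  | 0          
Atwood  | 3          
Le Guin | 1          
Tolkien | 4          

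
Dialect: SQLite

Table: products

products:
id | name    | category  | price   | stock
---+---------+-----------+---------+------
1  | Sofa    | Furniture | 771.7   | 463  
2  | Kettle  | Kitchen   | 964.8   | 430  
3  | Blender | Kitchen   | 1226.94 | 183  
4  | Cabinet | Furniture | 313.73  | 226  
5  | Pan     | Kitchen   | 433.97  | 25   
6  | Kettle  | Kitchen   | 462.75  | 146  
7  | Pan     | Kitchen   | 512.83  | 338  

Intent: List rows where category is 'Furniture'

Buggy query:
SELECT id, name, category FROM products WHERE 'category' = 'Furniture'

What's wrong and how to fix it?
Bug: 'category' in single quotes is a string literal, not the column; the comparison is literal-vs-literal and never true

Fix: Remove the quotes around the column name (or use double quotes for an identifier)

Corrected query:
SELECT id, name, category FROM products WHERE category = 'Furniture'

Result:
id | name    | category 
---+---------+----------
1  | Sofa    | Furniture
4  | Cabinet | Furniture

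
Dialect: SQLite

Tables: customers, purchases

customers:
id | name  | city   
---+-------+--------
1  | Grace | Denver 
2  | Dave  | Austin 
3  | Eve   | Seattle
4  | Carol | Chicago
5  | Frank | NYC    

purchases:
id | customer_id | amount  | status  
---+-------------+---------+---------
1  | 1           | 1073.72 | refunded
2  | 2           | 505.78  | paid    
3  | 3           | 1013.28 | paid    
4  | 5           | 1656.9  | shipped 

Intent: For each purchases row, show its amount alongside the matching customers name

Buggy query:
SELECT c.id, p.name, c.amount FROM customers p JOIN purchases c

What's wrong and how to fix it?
Bug: Missing join condition: each purchases row is matched to all customers rows instead of just its own

Fix: Add ON c.customer_id = p.id to the JOIN

Corrected query:
SELECT c.id, p.name, c.amount FROM customers p JOIN purchases c ON c.customer_id = p.id

Result:
id | name  | amount 
---+-------+--------
1  | Grace | 1073.72
2  | Dave  | 505.78 
3  | Eve   | 1013.28
4  | Frank | 1656.9 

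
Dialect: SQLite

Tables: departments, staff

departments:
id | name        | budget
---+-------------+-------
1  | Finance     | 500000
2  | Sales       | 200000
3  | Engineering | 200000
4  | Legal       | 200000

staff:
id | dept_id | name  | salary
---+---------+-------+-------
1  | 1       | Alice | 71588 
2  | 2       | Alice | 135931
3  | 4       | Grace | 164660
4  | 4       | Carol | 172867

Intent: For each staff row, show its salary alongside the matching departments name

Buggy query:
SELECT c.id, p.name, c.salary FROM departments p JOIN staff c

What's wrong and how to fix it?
Bug: Missing join condition: each staff row is matched to all departments rows instead of just its own

Fix: Add ON c.dept_id = p.id to the JOIN

Corrected query:
SELECT c.id, p.name, c.salary FROM departments p JOIN staff c ON c.dept_id = p.id

Result:
id | name    | salary
---+---------+-------
1  | Finance | 71588 
2  | Sales   | 135931
3  | Legal   | 164660
4  | Legal   | 172867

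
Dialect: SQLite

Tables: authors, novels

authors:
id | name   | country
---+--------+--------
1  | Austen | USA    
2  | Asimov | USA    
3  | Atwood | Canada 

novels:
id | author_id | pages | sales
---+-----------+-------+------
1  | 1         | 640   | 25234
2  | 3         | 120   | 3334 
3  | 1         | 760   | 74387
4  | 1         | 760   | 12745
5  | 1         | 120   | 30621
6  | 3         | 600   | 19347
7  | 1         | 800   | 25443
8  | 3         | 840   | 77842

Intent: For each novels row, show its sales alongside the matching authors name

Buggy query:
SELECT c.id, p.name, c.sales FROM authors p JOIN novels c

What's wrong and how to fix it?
Bug: JOIN with no ON clause produces a cartesian product; every novels row pairs with every authors row

Fix: Add ON c.author_id = p.id to the JOIN

Corrected query:
SELECT c.id, p.name, c.sales FROM authors p JOIN novels c ON c.author_id = p.id

Result:
id | name   | sales
---+--------+------
1  | Austen | 25234
2  | Atwood | 3334 
3  | Austen | 74387
4  | Austen | 12745
5  | Austen | 30621
6  | Atwood | 19347
7  | Austen | 25443
8  | Atwood | 77842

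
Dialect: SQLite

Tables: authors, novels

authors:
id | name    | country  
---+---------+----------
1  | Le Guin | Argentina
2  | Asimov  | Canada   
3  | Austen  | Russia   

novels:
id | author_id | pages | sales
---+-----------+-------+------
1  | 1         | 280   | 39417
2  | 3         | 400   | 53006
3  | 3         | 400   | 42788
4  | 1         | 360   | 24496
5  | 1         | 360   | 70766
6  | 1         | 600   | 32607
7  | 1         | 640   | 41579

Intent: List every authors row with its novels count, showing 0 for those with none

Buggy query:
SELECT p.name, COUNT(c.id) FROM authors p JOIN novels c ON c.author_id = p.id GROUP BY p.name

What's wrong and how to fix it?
Bug: INNER JOIN drops authors rows that have no matching novels rows

Fix: Use LEFT JOIN so parents without children still appear (COUNT(c.id) gives 0)

Corrected query:
SELECT p.name, COUNT(c.id) FROM authors p LEFT JOIN novels c ON c.author_id = p.id GROUP BY p.name

Result:
name    | COUNT(c.id)
--------+------------
Asimov  | 0          
Austen  | 2          
Le Guin | 5          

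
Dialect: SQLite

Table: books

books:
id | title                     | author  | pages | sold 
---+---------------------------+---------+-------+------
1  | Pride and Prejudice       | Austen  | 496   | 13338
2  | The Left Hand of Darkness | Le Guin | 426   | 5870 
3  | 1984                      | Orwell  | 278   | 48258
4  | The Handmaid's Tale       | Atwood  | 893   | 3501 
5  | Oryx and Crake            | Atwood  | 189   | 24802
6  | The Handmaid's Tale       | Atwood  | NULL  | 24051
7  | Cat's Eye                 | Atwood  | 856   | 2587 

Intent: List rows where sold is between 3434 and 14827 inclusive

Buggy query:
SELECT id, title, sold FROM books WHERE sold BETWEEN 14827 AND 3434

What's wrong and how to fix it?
Bug: The bounds are reversed; BETWEEN a AND b requires a <= b to match anything

Fix: Swap the bounds so the smaller value comes first

Corrected query:
SELECT id, title, sold FROM books WHERE sold BETWEEN 3434 AND 14827

Result:
id | title                     | sold 
---+---------------------------+------
1  | Pride and Prejudice       | 13338
2  | The Left Hand of Darkness | 5870 
4  | The Handmaid's Tale       | 3501 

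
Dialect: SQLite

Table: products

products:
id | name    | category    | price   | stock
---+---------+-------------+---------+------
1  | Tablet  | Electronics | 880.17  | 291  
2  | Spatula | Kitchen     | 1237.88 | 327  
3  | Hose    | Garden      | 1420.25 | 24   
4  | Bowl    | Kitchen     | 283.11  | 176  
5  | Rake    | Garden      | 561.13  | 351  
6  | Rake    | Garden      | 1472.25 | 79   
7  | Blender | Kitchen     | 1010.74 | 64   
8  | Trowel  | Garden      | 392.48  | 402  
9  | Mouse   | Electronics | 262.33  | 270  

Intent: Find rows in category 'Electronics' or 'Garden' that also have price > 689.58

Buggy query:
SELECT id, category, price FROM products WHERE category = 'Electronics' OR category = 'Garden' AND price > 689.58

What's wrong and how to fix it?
Bug: AND binds tighter than OR, so this parses as category = 'Electronics' OR (category = 'Garden' AND price > 689.58)

Fix: Group the OR with parentheses (or use IN), then AND the threshold

Corrected query:
SELECT id, category, price FROM products WHERE (category = 'Electronics' OR category = 'Garden') AND price > 689.58

Result:
id | category    | price  
---+-------------+--------
1  | Electronics | 880.17 
3  | Garden      | 1420.25
6  | Garden      | 1472.25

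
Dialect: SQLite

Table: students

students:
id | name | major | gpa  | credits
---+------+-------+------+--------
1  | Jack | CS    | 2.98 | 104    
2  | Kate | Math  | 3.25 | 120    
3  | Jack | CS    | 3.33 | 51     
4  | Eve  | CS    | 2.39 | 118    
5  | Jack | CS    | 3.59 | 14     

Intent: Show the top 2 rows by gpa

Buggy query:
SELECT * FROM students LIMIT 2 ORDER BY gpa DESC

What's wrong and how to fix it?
Bug: ORDER BY cannot follow LIMIT; LIMIT is the final clause

Fix: Swap the clauses: ORDER BY first, then LIMIT

Corrected query:
SELECT * FROM students ORDER BY gpa DESC LIMIT 2

Result:
id | name | major | gpa  | credits
---+------+-------+------+--------
5  | Jack | CS    | 3.59 | 14     
3  | Jack | CS    | 3.33 | 51     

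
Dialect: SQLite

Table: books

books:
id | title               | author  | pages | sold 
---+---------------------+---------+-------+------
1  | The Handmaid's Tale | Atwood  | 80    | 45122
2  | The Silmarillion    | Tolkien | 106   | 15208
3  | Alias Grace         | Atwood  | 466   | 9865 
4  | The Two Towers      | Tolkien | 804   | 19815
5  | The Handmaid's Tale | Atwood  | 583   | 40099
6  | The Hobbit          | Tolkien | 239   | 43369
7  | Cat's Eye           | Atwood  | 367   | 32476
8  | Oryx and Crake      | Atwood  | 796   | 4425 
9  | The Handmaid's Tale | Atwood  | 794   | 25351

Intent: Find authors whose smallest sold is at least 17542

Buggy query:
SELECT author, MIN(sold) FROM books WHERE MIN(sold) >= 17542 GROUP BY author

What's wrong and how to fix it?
Bug: MIN() in WHERE is a misuse of aggregate

Fix: Use HAVING for the per-group MIN condition

Corrected query:
SELECT author, MIN(sold) FROM books GROUP BY author HAVING MIN(sold) >= 17542

Result:
(no rows)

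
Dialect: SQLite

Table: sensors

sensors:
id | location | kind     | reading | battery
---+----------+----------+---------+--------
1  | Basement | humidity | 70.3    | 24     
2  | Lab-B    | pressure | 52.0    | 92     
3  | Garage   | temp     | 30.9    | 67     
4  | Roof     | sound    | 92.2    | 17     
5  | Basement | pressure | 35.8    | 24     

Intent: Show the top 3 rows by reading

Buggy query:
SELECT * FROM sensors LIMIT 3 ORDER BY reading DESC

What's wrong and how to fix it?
Bug: ORDER BY cannot follow LIMIT; LIMIT is the final clause

Fix: Sort with ORDER BY, then apply LIMIT

Corrected query:
SELECT * FROM sensors ORDER BY reading DESC LIMIT 3

Result:
id | location | kind     | reading | battery
---+----------+----------+---------+--------
4  | Roof     | sound    | 92.2    | 17     
1  | Basement | humidity | 70.3    | 24     
2  | Lab-B    | pressure | 52      | 92     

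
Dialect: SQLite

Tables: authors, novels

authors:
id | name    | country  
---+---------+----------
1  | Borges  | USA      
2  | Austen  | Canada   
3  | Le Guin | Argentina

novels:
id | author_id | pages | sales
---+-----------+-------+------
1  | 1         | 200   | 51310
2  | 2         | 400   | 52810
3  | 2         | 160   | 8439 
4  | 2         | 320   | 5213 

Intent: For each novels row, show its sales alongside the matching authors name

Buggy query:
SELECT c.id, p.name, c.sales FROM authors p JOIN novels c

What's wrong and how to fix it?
Bug: Missing join condition: each novels row is matched to all authors rows instead of just its own

Fix: Specify the join condition linking the foreign key to the parent id

Corrected query:
SELECT c.id, p.name, c.sales FROM authors p JOIN novels c ON c.author_id = p.id

Result:
id | name   | sales
---+--------+------
1  | Borges | 51310
2  | Austen | 52810
3  | Austen | 8439 
4  | Austen | 5213 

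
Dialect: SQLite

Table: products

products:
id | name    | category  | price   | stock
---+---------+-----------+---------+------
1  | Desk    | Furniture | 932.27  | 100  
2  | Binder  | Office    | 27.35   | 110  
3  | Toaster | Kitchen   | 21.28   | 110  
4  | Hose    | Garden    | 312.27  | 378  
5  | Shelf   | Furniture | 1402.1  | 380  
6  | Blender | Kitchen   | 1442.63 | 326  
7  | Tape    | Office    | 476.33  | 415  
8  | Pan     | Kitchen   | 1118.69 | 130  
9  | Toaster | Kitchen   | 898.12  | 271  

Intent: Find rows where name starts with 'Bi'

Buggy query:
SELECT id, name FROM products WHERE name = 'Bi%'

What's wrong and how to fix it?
Bug: Wildcards only work with LIKE; '=' treats '%' as a literal character

Fix: Replace '=' with LIKE so 'Bi%' is treated as a pattern

Corrected query:
SELECT id, name FROM products WHERE name LIKE 'Bi%'

Result:
id | name  
---+-------
2  | Binder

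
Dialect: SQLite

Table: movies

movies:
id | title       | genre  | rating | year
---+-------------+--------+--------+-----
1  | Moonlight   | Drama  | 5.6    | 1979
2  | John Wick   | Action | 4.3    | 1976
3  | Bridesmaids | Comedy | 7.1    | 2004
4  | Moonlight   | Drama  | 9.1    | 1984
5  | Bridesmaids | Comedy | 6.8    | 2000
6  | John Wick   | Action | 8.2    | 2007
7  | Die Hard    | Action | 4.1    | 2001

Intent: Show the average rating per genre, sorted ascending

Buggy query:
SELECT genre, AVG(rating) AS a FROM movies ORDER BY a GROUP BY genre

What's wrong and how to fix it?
Bug: GROUP BY must precede ORDER BY

Fix: Reorder: SELECT … FROM … GROUP BY … ORDER BY …

Corrected query:
SELECT genre, AVG(rating) AS a FROM movies GROUP BY genre ORDER BY a

Result:
genre  | a       
-------+---------
Action | 5.533333
Comedy | 6.95    
Drama  | 7.35    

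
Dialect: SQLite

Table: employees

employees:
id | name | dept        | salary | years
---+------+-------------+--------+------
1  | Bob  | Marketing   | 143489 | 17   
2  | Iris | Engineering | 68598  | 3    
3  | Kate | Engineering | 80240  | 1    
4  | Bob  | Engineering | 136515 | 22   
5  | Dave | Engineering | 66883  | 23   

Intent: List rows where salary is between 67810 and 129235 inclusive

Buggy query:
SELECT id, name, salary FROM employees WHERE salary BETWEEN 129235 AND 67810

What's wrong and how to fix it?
Bug: The bounds are reversed; BETWEEN a AND b requires a <= b to match anything

Fix: Write BETWEEN 67810 AND 129235

Corrected query:
SELECT id, name, salary FROM employees WHERE salary BETWEEN 67810 AND 129235

Result:
id | name | salary
---+------+-------
2  | Iris | 68598 
3  | Kate | 80240 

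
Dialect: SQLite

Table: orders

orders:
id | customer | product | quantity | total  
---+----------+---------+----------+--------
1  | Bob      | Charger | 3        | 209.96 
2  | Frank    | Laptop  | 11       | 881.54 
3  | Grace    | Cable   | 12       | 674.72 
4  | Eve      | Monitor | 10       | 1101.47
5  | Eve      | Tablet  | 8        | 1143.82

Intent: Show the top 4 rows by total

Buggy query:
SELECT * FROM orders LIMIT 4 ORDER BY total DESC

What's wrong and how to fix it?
Bug: LIMIT must come after ORDER BY

Fix: Swap the clauses: ORDER BY first, then LIMIT

Corrected query:
SELECT * FROM orders ORDER BY total DESC LIMIT 4

Result:
id | customer | product | quantity | total  
---+----------+---------+----------+--------
5  | Eve      | Tablet  | 8        | 1143.82
4  | Eve      | Monitor | 10       | 1101.47
2  | Frank    | Laptop  | 11       | 881.54 
3  | Grace    | Cable   | 12       | 674.72 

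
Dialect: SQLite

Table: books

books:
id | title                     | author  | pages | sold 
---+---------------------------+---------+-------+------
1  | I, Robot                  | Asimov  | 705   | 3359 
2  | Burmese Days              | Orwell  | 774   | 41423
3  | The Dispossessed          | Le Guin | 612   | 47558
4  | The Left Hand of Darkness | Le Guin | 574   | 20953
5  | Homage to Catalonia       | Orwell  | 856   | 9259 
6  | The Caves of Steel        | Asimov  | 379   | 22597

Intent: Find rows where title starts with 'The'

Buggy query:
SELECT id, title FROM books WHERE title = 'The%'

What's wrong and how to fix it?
Bug: '=' compares the literal string including the % character; pattern matching needs LIKE

Fix: Use LIKE for wildcard pattern matching

Corrected query:
SELECT id, title FROM books WHERE title LIKE 'The%'

Result:
id | title                    
---+--------------------------
3  | The Dispossessed         
4  | The Left Hand of Darkness
6  | The Caves of Steel       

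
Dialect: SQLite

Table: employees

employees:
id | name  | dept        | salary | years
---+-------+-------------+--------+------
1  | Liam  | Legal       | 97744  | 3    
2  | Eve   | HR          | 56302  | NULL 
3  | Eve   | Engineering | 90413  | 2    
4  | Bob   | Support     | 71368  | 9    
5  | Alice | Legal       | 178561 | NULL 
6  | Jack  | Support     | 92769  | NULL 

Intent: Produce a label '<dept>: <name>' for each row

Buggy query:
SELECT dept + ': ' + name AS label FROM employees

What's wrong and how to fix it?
Bug: '+' is numeric addition; on text columns SQLite converts them to 0 instead of concatenating

Fix: Use the || operator for string concatenation

Corrected query:
SELECT dept || ': ' || name AS label FROM employees

Result:
label           
----------------
Legal: Liam     
HR: Eve         
Engineering: Eve
Support: Bob    
Legal: Alice    
Support: Jack   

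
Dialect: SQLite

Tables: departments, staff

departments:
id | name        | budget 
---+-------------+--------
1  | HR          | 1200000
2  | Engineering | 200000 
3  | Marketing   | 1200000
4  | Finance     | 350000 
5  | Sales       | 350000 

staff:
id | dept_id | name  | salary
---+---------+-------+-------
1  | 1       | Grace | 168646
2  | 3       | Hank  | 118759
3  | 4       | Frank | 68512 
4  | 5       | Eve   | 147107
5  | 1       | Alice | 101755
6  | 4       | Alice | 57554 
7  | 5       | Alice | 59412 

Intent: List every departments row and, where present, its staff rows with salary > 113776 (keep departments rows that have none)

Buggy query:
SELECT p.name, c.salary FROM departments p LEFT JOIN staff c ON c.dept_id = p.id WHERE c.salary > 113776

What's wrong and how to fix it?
Bug: Filtering c.salary in WHERE discards the NULL rows produced by LEFT JOIN, turning it into an inner join

Fix: Put 'c.salary > 113776' in the JOIN's ON clause instead of WHERE

Corrected query:
SELECT p.name, c.salary FROM departments p LEFT JOIN staff c ON c.dept_id = p.id AND c.salary > 113776

Result:
name        | salary
------------+-------
HR          | 168646
Engineering | NULL  
Marketing   | 118759
Finance     | NULL  
Sales       | 147107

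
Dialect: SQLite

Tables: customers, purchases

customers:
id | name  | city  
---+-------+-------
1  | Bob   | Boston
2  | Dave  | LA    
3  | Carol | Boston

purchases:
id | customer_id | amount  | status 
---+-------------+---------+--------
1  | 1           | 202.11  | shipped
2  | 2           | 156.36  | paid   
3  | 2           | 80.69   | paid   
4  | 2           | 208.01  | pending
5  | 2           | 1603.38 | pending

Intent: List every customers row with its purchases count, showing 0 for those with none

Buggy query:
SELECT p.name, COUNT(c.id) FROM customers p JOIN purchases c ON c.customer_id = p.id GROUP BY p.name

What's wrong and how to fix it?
Bug: INNER JOIN drops customers rows that have no matching purchases rows

Fix: Switch to LEFT JOIN to retain unmatched parent rows

Corrected query:
SELECT p.name, COUNT(c.id) FROM customers p LEFT JOIN purchases c ON c.customer_id = p.id GROUP BY p.name

Result:
name  | COUNT(c.id)
------+------------
Bob   | 1          
Carol | 0          
Dave  | 4          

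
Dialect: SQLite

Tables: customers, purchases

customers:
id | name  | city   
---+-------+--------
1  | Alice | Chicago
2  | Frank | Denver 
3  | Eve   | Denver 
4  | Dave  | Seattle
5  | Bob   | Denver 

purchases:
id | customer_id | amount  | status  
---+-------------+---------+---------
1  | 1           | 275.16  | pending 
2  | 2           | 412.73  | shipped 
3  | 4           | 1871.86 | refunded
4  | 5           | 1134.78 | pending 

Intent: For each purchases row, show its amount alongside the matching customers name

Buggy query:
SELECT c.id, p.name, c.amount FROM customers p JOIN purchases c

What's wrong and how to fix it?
Bug: JOIN with no ON clause produces a cartesian product; every purchases row pairs with every customers row

Fix: Specify the join condition linking the foreign key to the parent id

Corrected query:
SELECT c.id, p.name, c.amount FROM customers p JOIN purchases c ON c.customer_id = p.id

Result:
id | name  | amount 
---+-------+--------
1  | Alice | 275.16 
2  | Frank | 412.73 
3  | Dave  | 1871.86
4  | Bob   | 1134.78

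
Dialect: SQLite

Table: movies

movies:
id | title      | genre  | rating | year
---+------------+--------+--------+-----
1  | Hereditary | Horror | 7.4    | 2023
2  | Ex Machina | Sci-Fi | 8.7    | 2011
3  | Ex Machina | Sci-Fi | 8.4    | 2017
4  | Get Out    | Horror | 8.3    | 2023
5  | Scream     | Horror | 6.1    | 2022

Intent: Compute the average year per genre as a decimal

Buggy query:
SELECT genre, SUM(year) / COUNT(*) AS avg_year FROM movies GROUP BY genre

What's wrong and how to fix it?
Bug: Both operands are integers, so '/' performs integer division and truncates

Fix: Multiply by 1.0 (or CAST to REAL) to force floating-point division

Corrected query:
SELECT genre, SUM(year) * 1.0 / COUNT(*) AS avg_year FROM movies GROUP BY genre

Result:
genre  | avg_year   
-------+------------
Horror | 2022.666667
Sci-Fi | 2014       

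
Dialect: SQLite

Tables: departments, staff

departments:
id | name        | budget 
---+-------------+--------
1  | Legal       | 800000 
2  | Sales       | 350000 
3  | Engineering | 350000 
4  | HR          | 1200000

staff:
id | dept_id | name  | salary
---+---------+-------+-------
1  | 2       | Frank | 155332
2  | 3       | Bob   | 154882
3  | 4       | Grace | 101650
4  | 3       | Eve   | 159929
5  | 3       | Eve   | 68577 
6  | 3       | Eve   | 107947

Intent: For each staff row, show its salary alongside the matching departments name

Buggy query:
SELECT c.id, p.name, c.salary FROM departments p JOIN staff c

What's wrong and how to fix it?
Bug: Missing join condition: each staff row is matched to all departments rows instead of just its own

Fix: Specify the join condition linking the foreign key to the parent id

Corrected query:
SELECT c.id, p.name, c.salary FROM departments p JOIN staff c ON c.dept_id = p.id

Result:
id | name        | salary
---+-------------+-------
1  | Sales       | 155332
2  | Engineering | 154882
3  | HR          | 101650
4  | Engineering | 159929
5  | Engineering | 68577 
6  | Engineering | 107947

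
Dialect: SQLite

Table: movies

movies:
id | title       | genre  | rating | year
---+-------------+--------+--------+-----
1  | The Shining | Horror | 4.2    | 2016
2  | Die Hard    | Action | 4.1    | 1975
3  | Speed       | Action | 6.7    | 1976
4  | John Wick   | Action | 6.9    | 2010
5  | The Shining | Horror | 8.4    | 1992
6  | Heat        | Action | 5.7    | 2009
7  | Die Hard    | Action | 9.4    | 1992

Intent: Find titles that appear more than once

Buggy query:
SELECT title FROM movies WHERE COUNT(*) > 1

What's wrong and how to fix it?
Bug: COUNT(*) is an aggregate and cannot be used in WHERE

Fix: GROUP BY title, then filter groups with HAVING COUNT(*) > 1

Corrected query:
SELECT title FROM movies GROUP BY title HAVING COUNT(*) > 1

Result:
title      
-----------
Die Hard   
The Shining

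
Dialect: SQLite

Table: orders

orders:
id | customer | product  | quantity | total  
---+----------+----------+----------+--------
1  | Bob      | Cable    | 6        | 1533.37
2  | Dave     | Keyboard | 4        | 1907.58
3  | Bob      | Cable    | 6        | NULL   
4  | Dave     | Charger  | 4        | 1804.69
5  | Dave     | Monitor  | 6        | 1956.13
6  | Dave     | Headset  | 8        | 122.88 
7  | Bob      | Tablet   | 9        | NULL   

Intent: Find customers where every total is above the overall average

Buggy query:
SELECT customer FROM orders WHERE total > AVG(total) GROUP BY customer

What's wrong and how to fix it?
Bug: AVG() is an aggregate; it can't sit directly in WHERE

Fix: Compute the overall average in a scalar subquery and compare each group's MIN against it in HAVING

Corrected query:
SELECT customer FROM orders GROUP BY customer HAVING MIN(total) > (SELECT AVG(total) FROM orders)

Result:
customer
--------
Bob     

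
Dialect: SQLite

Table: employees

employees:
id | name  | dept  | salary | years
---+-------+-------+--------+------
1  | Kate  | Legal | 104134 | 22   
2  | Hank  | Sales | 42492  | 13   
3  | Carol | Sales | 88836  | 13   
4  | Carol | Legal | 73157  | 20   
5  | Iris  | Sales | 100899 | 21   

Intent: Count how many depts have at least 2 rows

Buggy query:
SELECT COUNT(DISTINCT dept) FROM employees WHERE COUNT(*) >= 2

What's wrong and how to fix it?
Bug: WHERE filters individual rows, not groups, so a group-level COUNT is invalid there

Fix: Use a subquery that GROUPs and filters with HAVING, then count its rows

Corrected query:
SELECT COUNT(*) FROM (SELECT dept FROM employees GROUP BY dept HAVING COUNT(*) >= 2)

Result:
COUNT(*)
--------
2       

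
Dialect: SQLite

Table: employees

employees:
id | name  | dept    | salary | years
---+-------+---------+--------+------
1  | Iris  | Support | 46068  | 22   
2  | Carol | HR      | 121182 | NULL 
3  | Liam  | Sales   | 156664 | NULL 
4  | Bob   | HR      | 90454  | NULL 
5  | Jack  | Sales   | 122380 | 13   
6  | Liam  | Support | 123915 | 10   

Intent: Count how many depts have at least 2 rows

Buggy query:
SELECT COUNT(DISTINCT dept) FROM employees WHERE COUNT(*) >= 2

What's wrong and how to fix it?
Bug: WHERE filters individual rows, not groups, so a group-level COUNT is invalid there

Fix: Use a subquery that GROUPs and filters with HAVING, then count its rows

Corrected query:
SELECT COUNT(*) FROM (SELECT dept FROM employees GROUP BY dept HAVING COUNT(*) >= 2)

Result:
COUNT(*)
--------
3       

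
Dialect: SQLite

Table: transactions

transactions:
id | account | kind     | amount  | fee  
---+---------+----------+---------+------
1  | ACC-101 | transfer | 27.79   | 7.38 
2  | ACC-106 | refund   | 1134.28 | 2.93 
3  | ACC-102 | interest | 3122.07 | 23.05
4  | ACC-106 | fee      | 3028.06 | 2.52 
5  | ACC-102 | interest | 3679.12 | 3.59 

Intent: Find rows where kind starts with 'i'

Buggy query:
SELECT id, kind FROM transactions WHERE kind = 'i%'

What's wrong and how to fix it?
Bug: '=' compares the literal string including the % character; pattern matching needs LIKE

Fix: Use LIKE for wildcard pattern matching

Corrected query:
SELECT id, kind FROM transactions WHERE kind LIKE 'i%'

Result:
id | kind    
---+---------
3  | interest
5  | interest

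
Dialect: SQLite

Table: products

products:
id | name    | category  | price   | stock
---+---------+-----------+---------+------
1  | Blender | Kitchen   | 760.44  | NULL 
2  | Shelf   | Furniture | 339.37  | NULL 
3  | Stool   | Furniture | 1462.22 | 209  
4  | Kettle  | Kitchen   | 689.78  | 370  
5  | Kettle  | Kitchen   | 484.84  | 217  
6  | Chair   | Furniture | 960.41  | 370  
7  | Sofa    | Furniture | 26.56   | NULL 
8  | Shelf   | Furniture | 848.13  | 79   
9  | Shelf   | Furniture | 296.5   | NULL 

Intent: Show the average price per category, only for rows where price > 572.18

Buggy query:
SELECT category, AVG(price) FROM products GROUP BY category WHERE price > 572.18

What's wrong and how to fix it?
Bug: WHERE cannot follow GROUP BY

Fix: Place WHERE between FROM and GROUP BY

Corrected query:
SELECT category, AVG(price) FROM products WHERE price > 572.18 GROUP BY category

Result:
category  | AVG(price) 
----------+------------
Furniture | 1090.253333
Kitchen   | 725.11     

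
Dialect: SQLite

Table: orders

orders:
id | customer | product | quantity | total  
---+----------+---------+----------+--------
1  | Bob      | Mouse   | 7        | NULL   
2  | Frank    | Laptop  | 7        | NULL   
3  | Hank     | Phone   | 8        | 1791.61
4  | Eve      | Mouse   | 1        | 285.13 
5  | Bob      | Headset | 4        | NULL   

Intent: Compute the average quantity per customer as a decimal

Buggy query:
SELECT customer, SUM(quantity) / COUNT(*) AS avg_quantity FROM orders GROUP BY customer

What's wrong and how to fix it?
Bug: SUM(quantity) and COUNT(*) are both integers; the division truncates the fractional part

Fix: Multiply by 1.0 (or CAST to REAL) to force floating-point division

Corrected query:
SELECT customer, SUM(quantity) * 1.0 / COUNT(*) AS avg_quantity FROM orders GROUP BY customer

Result:
customer | avg_quantity
---------+-------------
Bob      | 5.5         
Eve      | 1           
Frank    | 7           
Hank     | 8           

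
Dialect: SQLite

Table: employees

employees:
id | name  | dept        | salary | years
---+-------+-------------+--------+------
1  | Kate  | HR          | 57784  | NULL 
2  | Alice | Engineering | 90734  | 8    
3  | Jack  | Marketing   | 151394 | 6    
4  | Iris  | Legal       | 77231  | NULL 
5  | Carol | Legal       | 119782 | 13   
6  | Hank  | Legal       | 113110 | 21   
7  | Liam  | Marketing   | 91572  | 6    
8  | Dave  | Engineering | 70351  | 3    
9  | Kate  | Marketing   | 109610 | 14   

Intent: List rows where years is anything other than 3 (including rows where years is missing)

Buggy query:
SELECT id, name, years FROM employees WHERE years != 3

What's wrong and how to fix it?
Bug: Inequality against NULL is unknown, not true; rows with NULL are dropped

Fix: Handle NULL separately with IS NULL alongside the inequality

Corrected query:
SELECT id, name, years FROM employees WHERE years != 3 OR years IS NULL

Result:
id | name  | years
---+-------+------
1  | Kate  | NULL 
2  | Alice | 8    
3  | Jack  | 6    
4  | Iris  | NULL 
5  | Carol | 13   
6  | Hank  | 21   
7  | Liam  | 6    
9  | Kate  | 14   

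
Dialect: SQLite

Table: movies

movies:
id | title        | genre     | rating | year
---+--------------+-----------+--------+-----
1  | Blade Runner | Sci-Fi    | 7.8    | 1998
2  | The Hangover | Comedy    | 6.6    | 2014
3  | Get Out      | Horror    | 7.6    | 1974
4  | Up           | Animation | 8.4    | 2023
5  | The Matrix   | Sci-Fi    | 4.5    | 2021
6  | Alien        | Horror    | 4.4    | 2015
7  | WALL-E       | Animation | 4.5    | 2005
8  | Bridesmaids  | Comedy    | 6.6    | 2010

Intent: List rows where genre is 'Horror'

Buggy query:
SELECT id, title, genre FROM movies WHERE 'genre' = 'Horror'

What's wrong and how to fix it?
Bug: Single quotes denote string literals in SQL; the column name is being compared as a constant string

Fix: Remove the quotes around the column name (or use double quotes for an identifier)

Corrected query:
SELECT id, title, genre FROM movies WHERE genre = 'Horror'

Result:
id | title   | genre 
---+---------+-------
3  | Get Out | Horror
6  | Alien   | Horror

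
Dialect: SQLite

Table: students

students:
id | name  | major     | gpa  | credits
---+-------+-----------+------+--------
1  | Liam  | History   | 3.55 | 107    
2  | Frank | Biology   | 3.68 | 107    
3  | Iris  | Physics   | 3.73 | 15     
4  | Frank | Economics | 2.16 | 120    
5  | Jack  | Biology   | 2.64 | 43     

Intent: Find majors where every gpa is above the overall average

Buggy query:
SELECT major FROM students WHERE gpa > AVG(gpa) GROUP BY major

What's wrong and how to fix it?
Bug: AVG() is an aggregate; it can't sit directly in WHERE

Fix: Compute the overall average in a scalar subquery and compare each group's MIN against it in HAVING

Corrected query:
SELECT major FROM students GROUP BY major HAVING MIN(gpa) > (SELECT AVG(gpa) FROM students)

Result:
major  
-------
History
Physics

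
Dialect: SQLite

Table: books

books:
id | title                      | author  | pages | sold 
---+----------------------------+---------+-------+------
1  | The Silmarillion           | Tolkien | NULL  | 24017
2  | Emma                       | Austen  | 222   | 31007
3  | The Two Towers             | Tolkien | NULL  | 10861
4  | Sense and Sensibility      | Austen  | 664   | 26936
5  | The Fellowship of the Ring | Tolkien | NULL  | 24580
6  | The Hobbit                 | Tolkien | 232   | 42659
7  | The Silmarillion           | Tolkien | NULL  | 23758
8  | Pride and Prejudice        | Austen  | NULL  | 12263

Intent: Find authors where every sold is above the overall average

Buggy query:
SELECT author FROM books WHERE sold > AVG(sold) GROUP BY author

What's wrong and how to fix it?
Bug: WHERE evaluates per row before aggregation, so AVG() is unavailable

Fix: Compute the overall average in a scalar subquery and compare each group's MIN against it in HAVING

Corrected query:
SELECT author FROM books GROUP BY author HAVING MIN(sold) > (SELECT AVG(sold) FROM books)

Result:
(no rows)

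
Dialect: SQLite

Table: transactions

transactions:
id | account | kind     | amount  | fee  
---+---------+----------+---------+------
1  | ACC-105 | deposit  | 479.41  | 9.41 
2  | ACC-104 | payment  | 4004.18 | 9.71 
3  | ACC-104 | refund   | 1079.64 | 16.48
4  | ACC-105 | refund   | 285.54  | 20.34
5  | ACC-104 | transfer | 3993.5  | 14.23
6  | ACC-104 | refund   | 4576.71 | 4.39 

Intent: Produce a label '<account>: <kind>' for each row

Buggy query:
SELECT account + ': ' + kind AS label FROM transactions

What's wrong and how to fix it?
Bug: SQLite uses || for string concatenation; + coerces text to numbers (yielding 0)

Fix: Replace + with || to concatenate text

Corrected query:
SELECT account || ': ' || kind AS label FROM transactions

Result:
label            
-----------------
ACC-105: deposit 
ACC-104: payment 
ACC-104: refund  
ACC-105: refund  
ACC-104: transfer
ACC-104: refund  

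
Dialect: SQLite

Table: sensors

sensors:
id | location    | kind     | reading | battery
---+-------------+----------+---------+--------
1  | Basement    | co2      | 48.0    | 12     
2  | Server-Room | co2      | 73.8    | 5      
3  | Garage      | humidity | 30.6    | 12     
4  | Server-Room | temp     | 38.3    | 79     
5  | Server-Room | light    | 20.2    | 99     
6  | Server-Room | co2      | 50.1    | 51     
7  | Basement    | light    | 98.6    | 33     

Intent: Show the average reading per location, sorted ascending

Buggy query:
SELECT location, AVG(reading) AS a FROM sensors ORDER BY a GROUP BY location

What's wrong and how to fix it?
Bug: ORDER BY appears before GROUP BY; SQL clause order requires GROUP BY first

Fix: Move ORDER BY to the end, after GROUP BY

Corrected query:
SELECT location, AVG(reading) AS a FROM sensors GROUP BY location ORDER BY a

Result:
location    | a   
------------+-----
Garage      | 30.6
Server-Room | 45.6
Basement    | 73.3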